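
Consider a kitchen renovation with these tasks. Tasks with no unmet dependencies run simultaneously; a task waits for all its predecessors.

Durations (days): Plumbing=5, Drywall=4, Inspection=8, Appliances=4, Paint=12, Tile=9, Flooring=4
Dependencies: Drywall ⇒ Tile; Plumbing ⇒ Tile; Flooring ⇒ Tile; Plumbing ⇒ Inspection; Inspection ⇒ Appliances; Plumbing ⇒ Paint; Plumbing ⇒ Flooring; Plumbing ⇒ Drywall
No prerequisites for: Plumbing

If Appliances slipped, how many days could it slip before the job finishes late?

The longest chain is Plumbing→Drywall→Tile = 5+4+9 = 18; overall finish 18 days.
Longest path through Appliances: 17 days (earliest finish 17, latest finish 18).
Float = 18 − 17 = 1.

1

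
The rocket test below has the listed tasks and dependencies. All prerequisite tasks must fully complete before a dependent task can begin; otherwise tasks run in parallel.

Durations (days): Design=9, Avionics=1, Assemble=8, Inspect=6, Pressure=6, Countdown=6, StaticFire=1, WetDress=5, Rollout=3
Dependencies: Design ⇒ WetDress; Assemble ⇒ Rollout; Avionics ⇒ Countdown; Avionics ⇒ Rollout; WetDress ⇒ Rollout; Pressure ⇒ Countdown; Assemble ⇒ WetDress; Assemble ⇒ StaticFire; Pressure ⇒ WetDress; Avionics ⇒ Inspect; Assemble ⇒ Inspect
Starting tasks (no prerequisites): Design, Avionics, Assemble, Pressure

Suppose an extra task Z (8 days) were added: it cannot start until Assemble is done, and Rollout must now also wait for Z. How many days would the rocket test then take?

19

Originally the rocket test takes 17 days.
With Z inserted, Rollout now waits for max(WetDress, Assemble, Avionics, Z).
New critical path: Assemble→Z→Rollout = 8+8+3 = 19 ⇒ 19 days.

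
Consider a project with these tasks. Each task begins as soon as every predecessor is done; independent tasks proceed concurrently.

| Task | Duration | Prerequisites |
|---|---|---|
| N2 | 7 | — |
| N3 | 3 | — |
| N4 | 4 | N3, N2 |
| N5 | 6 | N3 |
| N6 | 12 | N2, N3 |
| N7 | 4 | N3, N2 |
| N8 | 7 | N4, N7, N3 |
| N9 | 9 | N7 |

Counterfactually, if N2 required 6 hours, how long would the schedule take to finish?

As given, the longest chain is N2→N7→N9 = 7+4+9 = 20, so the finish is 20 hours.
N2 lies on that path, so at 6 hours the path becomes 19 hours.
No other chain overtakes it, so the finish is 19 hours.

19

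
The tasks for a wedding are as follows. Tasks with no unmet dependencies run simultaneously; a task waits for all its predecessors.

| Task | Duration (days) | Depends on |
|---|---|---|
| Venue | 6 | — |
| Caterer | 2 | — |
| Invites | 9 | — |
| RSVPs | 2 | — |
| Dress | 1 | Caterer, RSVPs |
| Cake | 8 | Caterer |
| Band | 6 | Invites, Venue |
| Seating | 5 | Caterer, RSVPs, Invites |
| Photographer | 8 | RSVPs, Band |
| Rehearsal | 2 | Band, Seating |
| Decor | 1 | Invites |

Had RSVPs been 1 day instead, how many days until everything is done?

Baseline: Invites→Band→Photographer = 9+6+8 = 23 → 23 days.
RSVPs is off the critical path — its longest chain is 10 days, giving 13 of slack.
That remains the longest chain; total 23 days.

23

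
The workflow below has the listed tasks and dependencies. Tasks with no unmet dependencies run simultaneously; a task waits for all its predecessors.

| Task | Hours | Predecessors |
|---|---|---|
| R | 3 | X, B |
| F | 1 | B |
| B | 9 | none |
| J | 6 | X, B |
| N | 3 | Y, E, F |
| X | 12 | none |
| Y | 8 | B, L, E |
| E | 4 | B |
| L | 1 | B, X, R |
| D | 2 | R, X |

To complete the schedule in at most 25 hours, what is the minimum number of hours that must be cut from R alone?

2

Current finish: 27 hours; target: 25.
R is on every critical path, so each hour cut from R cuts the finish by one (this holds down to a finish of 25).
Need 27 − 25 = 2 hours off R → R becomes 1 hour, finish becomes 25.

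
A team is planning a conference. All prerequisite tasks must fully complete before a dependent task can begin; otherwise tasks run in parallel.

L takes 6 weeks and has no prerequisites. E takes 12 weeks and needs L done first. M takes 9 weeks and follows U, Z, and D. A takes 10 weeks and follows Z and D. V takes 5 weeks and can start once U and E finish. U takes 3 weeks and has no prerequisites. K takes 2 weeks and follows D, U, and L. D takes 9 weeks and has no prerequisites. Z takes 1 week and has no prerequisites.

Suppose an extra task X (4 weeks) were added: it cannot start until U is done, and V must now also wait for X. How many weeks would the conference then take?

23

Originally the conference takes 23 weeks.
With X inserted, V now waits for max(U, E, X).
New critical path: L→E→V = 6+12+5 = 23 ⇒ 23 weeks.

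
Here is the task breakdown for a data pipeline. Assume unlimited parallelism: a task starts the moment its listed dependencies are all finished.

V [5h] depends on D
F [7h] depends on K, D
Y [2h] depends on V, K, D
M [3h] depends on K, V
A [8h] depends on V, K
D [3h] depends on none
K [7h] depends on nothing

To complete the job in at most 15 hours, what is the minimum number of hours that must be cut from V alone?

Current finish: 16 hours; target: 15.
V is on every critical path, so each hour cut from V cuts the finish by one (this holds down to a finish of 15).
Need 16 − 15 = 1 hour off V → V becomes 4 hours, finish becomes 15.

1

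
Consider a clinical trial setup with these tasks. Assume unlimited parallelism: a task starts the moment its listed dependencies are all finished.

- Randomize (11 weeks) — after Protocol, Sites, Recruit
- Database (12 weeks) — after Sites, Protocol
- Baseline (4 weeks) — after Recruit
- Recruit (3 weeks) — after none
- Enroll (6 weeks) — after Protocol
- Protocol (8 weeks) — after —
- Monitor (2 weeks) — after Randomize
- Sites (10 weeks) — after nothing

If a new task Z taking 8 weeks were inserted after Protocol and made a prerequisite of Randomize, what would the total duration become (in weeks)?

Originally the job takes 23 weeks.
With Z inserted, Randomize now waits for max(Protocol, Sites, Recruit, Z).
New critical path: Protocol→Z→Randomize→Monitor = 8+8+11+2 = 29 ⇒ 29 weeks.

29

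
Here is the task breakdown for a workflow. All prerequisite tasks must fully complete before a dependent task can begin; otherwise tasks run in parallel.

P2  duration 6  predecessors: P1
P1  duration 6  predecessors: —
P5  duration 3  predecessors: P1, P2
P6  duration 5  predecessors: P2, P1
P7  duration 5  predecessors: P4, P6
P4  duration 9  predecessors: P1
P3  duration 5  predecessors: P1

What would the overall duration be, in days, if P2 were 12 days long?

28

Baseline: P1→P2→P6→P7 = 6+6+5+5 = 22 → 22 days.
Since P2 is critical, the +6 change carries straight to that chain (now 28 days).
The critical path is still P1→P2→P6→P7; finish is now 28 days.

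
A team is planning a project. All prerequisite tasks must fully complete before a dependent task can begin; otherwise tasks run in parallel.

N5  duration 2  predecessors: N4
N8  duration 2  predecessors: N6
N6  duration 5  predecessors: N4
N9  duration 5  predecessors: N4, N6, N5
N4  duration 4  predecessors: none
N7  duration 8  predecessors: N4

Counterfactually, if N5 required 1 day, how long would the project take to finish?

As given, the longest chain is N4→N6→N9 = 4+5+5 = 14, so the finish is 14 days.
N5 has 3 days of float (longest path through it is 11).
The critical path is still N4→N6→N9; finish is now 14 days.

14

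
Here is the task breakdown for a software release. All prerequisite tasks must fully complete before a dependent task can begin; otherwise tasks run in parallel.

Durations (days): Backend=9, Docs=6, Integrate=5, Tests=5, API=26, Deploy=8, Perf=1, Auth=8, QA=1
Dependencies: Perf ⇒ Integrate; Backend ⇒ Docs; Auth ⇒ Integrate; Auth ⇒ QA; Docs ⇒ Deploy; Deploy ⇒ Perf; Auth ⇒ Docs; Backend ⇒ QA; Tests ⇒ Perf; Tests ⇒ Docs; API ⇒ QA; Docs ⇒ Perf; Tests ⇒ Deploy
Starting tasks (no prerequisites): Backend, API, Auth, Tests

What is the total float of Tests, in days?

The longest chain is Backend→Docs→Deploy→Perf→Integrate = 9+6+8+1+5 = 29; overall finish 29 days.
The longest chain containing Tests totals 25 days.
Slack of Tests = 4 − 0 = 4 days.

4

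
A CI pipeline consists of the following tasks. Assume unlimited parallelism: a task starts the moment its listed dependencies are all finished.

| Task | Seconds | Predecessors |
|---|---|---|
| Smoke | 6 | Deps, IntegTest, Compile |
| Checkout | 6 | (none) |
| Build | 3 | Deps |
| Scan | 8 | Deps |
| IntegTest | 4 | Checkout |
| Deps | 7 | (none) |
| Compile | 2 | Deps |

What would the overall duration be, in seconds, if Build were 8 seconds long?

As given, the longest chain is Checkout→IntegTest→Smoke = 6+4+6 = 16, so the finish is 16 seconds.
The longest path through Build is only 10 seconds, so Build has float 6.
That remains the longest chain; total 16 seconds.

16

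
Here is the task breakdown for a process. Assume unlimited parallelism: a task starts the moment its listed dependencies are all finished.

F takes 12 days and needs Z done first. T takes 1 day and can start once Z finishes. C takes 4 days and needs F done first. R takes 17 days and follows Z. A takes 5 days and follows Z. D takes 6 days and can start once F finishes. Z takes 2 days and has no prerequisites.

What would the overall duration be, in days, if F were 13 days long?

21

As given, the longest chain is Z→F→D = 2+12+6 = 20, so the finish is 20 days.
F is on the critical path; changing it to 13 makes that path 21 days.
That remains the longest chain; total 21 days.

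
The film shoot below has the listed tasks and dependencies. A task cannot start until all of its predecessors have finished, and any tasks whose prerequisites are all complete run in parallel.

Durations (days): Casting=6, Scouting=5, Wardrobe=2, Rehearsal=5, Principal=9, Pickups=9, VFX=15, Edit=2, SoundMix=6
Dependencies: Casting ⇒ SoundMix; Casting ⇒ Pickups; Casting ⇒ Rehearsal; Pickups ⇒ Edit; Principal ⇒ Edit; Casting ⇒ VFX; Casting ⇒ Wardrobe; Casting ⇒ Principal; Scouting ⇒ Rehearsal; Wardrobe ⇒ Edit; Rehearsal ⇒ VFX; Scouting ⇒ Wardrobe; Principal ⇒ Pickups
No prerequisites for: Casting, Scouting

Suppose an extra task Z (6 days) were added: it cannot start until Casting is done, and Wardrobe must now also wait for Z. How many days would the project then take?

Originally the project takes 26 days.
With Z inserted, Wardrobe now waits for max(Scouting, Casting, Z).
New critical path: Casting→Rehearsal→VFX = 6+5+15 = 26 ⇒ 26 days.

26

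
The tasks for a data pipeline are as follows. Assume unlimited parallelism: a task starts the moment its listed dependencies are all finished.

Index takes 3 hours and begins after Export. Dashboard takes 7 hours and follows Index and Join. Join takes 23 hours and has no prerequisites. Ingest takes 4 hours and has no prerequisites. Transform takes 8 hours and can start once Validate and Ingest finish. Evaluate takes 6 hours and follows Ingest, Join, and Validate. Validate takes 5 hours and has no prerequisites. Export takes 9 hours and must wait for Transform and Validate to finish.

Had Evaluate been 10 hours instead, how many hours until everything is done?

The binding path is Validate→Transform→Export→Index→Dashboard = 5+8+9+3+7 = 32; finish at 32 hours.
The longest path through Evaluate is only 29 hours, so Evaluate has float 3.
New critical path: Join→Evaluate = 23+10 = 33 ⇒ 33 hours.

33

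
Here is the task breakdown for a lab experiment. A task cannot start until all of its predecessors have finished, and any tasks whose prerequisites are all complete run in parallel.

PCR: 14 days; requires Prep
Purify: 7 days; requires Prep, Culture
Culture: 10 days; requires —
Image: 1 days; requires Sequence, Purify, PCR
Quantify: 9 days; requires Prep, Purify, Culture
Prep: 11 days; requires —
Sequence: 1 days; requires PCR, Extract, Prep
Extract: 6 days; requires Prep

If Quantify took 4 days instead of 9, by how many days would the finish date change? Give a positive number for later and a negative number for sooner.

0

As given, the longest chain is Prep→Purify→Quantify = 11+7+9 = 27, so the finish is 27 days.
Since Quantify is critical, the -5 change carries straight to that chain (now 22 days).
Now Prep→PCR→Sequence→Image = 11+14+1+1 = 27 is longest, so the finish becomes 27 days.
Change in finish: 27 − 27 = +0 days.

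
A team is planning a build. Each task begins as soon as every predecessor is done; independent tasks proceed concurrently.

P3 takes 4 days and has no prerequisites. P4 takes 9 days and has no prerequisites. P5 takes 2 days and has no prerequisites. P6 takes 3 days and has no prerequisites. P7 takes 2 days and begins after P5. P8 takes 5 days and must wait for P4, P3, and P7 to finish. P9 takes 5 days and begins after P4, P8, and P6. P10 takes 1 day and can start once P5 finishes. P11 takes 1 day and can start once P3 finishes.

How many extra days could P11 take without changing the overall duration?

14

P4→P8→P9 = 9+5+5 = 19 sets the makespan at 19 days.
Longest path through P11: 5 days (earliest finish 5, latest finish 19).
So P11 can slip 19 − 5 = 14 days.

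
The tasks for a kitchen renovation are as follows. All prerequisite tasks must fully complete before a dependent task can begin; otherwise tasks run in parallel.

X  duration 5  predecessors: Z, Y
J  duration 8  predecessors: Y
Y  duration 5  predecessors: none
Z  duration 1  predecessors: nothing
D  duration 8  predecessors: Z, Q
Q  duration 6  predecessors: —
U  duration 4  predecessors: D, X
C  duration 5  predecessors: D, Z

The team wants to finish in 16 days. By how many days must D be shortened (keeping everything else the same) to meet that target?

3

Current finish: 19 days; target: 16.
D is on every critical path, so each day cut from D cuts the finish by one (this holds down to a finish of 14).
Need 19 − 16 = 3 days off D → D becomes 5 days, finish becomes 16.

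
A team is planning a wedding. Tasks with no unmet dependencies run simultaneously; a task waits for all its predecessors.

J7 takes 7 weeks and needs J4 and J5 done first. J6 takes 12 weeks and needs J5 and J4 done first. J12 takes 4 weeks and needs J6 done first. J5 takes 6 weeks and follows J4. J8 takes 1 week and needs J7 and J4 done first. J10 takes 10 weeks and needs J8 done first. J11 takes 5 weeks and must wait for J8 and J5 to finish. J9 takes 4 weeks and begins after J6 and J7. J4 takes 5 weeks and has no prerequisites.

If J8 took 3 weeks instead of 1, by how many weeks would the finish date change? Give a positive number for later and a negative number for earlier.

Baseline: J4→J5→J7→J8→J10 = 5+6+7+1+10 = 29 → 29 weeks.
J8 lies on that path, so at 3 weeks the path becomes 31 weeks.
The critical path is still J4→J5→J7→J8→J10; finish is now 31 weeks.
Change in finish: 31 − 29 = +2 weeks.

2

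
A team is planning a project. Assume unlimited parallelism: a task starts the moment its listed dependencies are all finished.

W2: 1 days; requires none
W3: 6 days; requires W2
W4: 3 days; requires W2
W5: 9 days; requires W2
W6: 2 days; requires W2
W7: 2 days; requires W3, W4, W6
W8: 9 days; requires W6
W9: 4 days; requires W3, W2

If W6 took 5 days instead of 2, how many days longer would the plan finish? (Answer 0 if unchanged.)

Actual critical path: W2→W6→W8 = 1+2+9 = 12 ⇒ 12 days.
Since W6 is critical, the +3 change carries straight to that chain (now 15 days).
No other chain overtakes it, so the finish is 15 days.
Change in finish: 15 − 12 = +3 days.

3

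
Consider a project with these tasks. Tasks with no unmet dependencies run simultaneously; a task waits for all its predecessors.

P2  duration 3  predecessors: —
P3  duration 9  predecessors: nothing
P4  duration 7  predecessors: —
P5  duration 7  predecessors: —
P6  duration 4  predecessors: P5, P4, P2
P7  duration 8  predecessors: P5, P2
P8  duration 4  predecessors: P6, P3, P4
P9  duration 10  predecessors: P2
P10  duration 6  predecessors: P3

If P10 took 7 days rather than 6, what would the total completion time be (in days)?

The binding path is P3→P10 = 9+6 = 15; finish at 15 days.
P10 is on the critical path; changing it to 7 makes that path 16 days.
That remains the longest chain; total 16 days.

16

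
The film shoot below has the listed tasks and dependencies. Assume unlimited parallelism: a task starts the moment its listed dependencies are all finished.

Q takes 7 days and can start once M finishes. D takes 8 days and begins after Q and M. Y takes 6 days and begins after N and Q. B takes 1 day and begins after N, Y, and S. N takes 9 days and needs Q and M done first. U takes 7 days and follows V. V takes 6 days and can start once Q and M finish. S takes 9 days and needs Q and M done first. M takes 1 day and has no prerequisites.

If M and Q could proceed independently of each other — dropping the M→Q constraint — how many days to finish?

23

Original critical path: M→Q→N→Y→B = 1+7+9+6+1 = 24 ⇒ 24 days.
Without M→Q, Q's earliest start moves from 1 to 0.
The longest chain is now Q→N→Y→B = 7+9+6+1 = 23, so the film shoot takes 23 days.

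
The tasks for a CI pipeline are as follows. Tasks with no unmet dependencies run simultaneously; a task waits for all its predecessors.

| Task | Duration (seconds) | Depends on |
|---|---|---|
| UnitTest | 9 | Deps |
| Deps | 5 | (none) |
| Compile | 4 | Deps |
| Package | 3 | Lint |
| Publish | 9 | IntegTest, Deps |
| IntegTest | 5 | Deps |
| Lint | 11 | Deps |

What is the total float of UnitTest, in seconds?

5

The longest chain is Deps→Lint→Package = 5+11+3 = 19; overall finish 19 seconds.
UnitTest finishes as early as 14 and must finish by 19.
So UnitTest can slip 19 − 14 = 5 seconds.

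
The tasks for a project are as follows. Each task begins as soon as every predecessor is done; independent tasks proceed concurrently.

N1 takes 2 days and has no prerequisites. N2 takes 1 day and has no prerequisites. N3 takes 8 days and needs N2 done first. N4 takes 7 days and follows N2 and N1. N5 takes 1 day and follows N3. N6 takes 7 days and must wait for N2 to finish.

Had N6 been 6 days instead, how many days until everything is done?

10

Critical path before the change: N2→N3→N5 = 1+8+1 = 10 giving 10 days.
N6 is off the critical path — its longest chain is 8 days, giving 2 of slack.
No other chain overtakes it, so the finish is 10 days.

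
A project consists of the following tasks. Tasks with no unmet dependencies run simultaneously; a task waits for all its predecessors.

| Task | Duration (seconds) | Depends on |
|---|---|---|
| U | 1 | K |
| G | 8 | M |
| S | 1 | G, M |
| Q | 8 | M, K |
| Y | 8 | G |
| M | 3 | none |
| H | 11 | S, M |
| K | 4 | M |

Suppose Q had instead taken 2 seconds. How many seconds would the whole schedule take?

23

The binding path is M→G→S→H = 3+8+1+11 = 23; finish at 23 seconds.
Q is off the critical path — its longest chain is 15 seconds, giving 8 of slack.
That remains the longest chain; total 23 seconds.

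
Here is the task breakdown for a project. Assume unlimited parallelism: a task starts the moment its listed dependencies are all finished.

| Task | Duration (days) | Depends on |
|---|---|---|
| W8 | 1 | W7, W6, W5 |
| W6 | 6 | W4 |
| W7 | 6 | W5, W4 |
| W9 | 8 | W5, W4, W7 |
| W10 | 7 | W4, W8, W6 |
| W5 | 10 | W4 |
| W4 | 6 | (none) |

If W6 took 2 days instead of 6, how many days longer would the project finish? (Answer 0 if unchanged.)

0

The binding path is W4→W5→W7→W8→W10 = 6+10+6+1+7 = 30; finish at 30 days.
The longest path through W6 is only 20 days, so W6 has float 10.
That remains the longest chain; total 30 days.
Change in finish: 30 − 30 = +0 days.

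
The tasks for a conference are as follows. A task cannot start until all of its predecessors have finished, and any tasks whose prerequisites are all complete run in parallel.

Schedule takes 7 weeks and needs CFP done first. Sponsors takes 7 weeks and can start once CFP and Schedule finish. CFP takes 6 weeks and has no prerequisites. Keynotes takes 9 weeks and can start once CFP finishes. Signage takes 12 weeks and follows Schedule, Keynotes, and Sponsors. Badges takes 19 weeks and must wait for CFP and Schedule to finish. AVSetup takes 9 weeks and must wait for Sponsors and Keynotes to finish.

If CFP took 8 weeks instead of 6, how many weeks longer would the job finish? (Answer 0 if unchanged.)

2

Actual critical path: CFP→Schedule→Sponsors→Signage = 6+7+7+12 = 32 ⇒ 32 weeks.
CFP lies on that path, so at 8 weeks the path becomes 34 weeks.
That remains the longest chain; total 34 weeks.
Change in finish: 34 − 32 = +2 weeks.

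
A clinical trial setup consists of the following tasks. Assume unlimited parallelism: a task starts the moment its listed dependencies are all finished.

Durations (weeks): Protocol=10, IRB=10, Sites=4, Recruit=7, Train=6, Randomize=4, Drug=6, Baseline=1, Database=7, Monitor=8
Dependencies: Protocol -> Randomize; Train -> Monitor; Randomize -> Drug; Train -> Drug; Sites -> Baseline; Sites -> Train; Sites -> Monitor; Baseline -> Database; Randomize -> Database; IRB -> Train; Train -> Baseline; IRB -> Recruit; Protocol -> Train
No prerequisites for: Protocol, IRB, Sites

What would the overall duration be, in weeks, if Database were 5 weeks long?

24

Actual critical path: Protocol→Train→Baseline→Database = 10+6+1+7 = 24 ⇒ 24 weeks.
Since Database is critical, the -2 change carries straight to that chain (now 22 weeks).
Now Protocol→Train→Monitor = 10+6+8 = 24 is longest, so the finish becomes 24 weeks.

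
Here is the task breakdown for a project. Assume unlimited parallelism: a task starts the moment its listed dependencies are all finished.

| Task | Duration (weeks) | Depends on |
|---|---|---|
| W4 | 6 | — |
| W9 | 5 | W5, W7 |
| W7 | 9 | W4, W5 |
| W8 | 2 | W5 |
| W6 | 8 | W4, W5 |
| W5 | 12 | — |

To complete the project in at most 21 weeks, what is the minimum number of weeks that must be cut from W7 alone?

5

Current finish: 26 weeks; target: 21.
W7 is on every critical path, so each week cut from W7 cuts the finish by one (this holds down to a finish of 20).
Need 26 − 21 = 5 weeks off W7 → W7 becomes 4 weeks, finish becomes 21.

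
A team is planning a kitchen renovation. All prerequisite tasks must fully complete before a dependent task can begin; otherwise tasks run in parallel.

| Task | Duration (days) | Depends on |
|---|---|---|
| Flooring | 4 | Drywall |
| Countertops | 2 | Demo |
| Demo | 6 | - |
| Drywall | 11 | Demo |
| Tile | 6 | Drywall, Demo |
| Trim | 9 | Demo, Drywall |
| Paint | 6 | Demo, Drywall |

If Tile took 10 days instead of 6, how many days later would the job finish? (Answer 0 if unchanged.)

1

The binding path is Demo→Drywall→Trim = 6+11+9 = 26; finish at 26 days.
Tile has 3 days of float (longest path through it is 23).
Now Demo→Drywall→Tile = 6+11+10 = 27 is longest, so the finish becomes 27 days.
Change in finish: 27 − 26 = +1 days.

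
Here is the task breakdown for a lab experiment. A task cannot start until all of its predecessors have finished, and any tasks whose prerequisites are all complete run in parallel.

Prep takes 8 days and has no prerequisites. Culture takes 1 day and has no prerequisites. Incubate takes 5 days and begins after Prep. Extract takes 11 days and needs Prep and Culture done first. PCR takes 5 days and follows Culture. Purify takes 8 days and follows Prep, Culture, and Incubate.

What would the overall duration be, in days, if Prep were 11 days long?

The binding path is Prep→Incubate→Purify = 8+5+8 = 21; finish at 21 days.
Since Prep is critical, the +3 change carries straight to that chain (now 24 days).
The critical path is still Prep→Incubate→Purify; finish is now 24 days.

24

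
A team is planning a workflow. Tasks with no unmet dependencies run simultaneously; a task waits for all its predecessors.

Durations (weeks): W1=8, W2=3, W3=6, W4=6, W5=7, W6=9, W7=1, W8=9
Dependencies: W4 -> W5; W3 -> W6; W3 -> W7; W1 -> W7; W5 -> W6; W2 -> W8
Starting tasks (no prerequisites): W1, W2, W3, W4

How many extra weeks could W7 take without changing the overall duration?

13

Critical path: W4→W5→W6 = 6+7+9 = 22, so the finish is 22 weeks.
Longest path through W7: 9 weeks (earliest finish 9, latest finish 22).
Float = 22 − 9 = 13.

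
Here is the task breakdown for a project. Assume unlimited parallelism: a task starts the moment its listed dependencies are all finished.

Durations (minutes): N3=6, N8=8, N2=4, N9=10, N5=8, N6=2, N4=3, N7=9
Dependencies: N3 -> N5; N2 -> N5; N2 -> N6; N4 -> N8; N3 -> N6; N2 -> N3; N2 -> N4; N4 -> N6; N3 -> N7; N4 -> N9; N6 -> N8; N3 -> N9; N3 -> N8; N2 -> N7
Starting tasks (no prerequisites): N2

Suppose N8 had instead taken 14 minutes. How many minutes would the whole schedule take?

26

The binding path is N2→N3→N6→N8 = 4+6+2+8 = 20; finish at 20 minutes.
N8 is on the critical path; changing it to 14 makes that path 26 minutes.
The critical path is still N2→N3→N6→N8; finish is now 26 minutes.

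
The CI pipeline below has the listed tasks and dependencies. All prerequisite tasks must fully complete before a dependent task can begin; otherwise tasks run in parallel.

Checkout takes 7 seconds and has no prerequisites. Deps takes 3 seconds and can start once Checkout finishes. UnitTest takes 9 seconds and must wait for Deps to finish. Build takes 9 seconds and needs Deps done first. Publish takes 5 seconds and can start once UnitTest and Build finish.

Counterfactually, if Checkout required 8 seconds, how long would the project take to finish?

25

Critical path before the change: Checkout→Deps→UnitTest→Publish = 7+3+9+5 = 24 giving 24 seconds.
Checkout lies on that path, so at 8 seconds the path becomes 25 seconds.
The critical path is still Checkout→Deps→UnitTest→Publish; finish is now 25 seconds.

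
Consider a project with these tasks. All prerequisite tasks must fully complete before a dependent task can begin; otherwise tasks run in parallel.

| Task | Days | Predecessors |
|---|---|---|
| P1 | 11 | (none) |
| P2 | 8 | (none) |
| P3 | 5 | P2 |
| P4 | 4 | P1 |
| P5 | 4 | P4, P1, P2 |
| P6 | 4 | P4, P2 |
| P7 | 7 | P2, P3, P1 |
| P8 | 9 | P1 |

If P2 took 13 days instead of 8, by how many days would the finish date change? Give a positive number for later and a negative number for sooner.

5

As given, the longest chain is P2→P3→P7 = 8+5+7 = 20, so the finish is 20 days.
P2 is on the critical path; changing it to 13 makes that path 25 days.
That remains the longest chain; total 25 days.
Change in finish: 25 − 20 = +5 days.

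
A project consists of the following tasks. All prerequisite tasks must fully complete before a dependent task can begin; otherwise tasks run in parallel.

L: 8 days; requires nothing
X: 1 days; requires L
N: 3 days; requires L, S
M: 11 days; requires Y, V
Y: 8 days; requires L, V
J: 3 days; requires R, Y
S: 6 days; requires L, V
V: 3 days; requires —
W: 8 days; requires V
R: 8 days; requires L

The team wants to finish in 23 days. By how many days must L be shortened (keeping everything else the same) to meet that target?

Current finish: 27 days; target: 23.
L is on every critical path, so each day cut from L cuts the finish by one (this holds down to a finish of 22).
Need 27 − 23 = 4 days off L → L becomes 4 days, finish becomes 23.

4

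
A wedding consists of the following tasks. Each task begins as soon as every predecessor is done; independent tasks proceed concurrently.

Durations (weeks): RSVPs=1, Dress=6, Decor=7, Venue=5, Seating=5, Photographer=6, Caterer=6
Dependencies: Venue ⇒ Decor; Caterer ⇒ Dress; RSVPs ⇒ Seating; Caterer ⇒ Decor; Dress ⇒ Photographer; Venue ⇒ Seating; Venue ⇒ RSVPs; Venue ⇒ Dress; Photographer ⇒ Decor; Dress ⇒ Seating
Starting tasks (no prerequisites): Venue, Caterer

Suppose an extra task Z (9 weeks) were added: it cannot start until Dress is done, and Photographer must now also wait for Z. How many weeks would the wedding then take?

Originally the wedding takes 25 weeks.
With Z inserted, Photographer now waits for max(Dress, Z).
New critical path: Caterer→Dress→Z→Photographer→Decor = 6+6+9+6+7 = 34 ⇒ 34 weeks.

34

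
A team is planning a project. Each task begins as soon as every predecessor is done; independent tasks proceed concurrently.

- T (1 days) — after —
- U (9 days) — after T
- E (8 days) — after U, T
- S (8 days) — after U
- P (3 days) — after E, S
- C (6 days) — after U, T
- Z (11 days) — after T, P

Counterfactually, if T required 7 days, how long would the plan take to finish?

Critical path before the change: T→U→E→P→Z = 1+9+8+3+11 = 32 giving 32 days.
T lies on that path, so at 7 days the path becomes 38 days.
The critical path is still T→U→E→P→Z; finish is now 38 days.

38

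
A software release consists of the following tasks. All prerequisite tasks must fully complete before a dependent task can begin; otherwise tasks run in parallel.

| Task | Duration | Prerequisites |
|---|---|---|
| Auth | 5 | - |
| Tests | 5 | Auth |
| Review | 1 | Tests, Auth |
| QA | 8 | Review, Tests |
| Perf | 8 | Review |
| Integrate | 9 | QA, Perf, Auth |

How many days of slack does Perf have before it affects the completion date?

0

Critical path: Auth→Tests→Review→QA→Integrate = 5+5+1+8+9 = 28, so the finish is 28 days.
Perf finishes as early as 19 and must finish by 19.
So Perf can slip 19 − 19 = 0 days.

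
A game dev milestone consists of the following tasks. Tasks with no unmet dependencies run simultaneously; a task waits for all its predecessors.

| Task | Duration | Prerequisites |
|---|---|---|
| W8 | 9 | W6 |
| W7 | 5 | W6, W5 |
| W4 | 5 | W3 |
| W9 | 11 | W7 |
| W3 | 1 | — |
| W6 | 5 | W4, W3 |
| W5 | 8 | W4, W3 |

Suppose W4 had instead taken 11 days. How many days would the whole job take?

Actual critical path: W3→W4→W5→W7→W9 = 1+5+8+5+11 = 30 ⇒ 30 days.
W4 is on the critical path; changing it to 11 makes that path 36 days.
That remains the longest chain; total 36 days.

36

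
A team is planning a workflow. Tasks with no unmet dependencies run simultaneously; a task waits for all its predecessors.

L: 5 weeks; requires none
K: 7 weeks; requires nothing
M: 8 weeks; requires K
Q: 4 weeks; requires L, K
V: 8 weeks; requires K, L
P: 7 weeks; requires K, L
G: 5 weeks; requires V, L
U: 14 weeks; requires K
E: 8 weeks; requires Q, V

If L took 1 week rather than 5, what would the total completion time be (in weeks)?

As given, the longest chain is K→V→E = 7+8+8 = 23, so the finish is 23 weeks.
The longest path through L is only 21 weeks, so L has float 2.
That remains the longest chain; total 23 weeks.

23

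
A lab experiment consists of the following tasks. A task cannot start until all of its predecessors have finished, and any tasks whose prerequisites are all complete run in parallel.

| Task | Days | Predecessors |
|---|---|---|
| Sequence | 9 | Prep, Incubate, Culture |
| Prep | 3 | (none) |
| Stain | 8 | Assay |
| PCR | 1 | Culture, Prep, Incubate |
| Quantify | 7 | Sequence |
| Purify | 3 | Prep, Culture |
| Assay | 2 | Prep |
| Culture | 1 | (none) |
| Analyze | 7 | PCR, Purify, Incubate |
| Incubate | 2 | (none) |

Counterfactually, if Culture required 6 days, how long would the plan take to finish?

Critical path before the change: Prep→Sequence→Quantify = 3+9+7 = 19 giving 19 days.
Culture is off the critical path — its longest chain is 17 days, giving 2 of slack.
New critical path: Culture→Sequence→Quantify = 6+9+7 = 22 ⇒ 22 days.

22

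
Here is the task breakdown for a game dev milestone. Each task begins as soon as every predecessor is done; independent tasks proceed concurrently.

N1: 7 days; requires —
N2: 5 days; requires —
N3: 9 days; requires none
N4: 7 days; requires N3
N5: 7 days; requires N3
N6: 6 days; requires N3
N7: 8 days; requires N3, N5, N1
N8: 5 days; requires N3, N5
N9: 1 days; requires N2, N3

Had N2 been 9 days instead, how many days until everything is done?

24

As given, the longest chain is N3→N5→N7 = 9+7+8 = 24, so the finish is 24 days.
The longest path through N2 is only 6 days, so N2 has float 18.
No other chain overtakes it, so the finish is 24 days.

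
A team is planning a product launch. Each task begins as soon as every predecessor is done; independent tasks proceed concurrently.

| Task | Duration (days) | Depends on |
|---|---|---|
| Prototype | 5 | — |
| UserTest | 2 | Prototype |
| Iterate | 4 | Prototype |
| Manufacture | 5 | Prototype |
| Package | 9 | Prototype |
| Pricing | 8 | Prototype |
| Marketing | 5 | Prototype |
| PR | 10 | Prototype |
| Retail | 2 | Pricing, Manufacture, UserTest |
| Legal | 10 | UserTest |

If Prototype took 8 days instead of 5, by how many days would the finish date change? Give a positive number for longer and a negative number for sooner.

3

Critical path before the change: Prototype→UserTest→Legal = 5+2+10 = 17 giving 17 days.
Prototype lies on that path, so at 8 days the path becomes 20 days.
That remains the longest chain; total 20 days.
Change in finish: 20 − 17 = +3 days.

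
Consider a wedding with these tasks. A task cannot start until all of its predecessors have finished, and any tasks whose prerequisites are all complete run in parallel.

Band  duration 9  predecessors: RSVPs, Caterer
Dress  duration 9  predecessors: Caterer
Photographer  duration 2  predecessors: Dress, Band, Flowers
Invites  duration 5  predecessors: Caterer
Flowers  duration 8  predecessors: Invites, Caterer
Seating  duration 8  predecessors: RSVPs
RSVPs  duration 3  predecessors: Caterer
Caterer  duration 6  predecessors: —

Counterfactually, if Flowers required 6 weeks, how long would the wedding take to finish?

As given, the longest chain is Caterer→Invites→Flowers→Photographer = 6+5+8+2 = 21, so the finish is 21 weeks.
Flowers lies on that path, so at 6 weeks the path becomes 19 weeks.
New critical path: Caterer→RSVPs→Band→Photographer = 6+3+9+2 = 20 ⇒ 20 weeks.

20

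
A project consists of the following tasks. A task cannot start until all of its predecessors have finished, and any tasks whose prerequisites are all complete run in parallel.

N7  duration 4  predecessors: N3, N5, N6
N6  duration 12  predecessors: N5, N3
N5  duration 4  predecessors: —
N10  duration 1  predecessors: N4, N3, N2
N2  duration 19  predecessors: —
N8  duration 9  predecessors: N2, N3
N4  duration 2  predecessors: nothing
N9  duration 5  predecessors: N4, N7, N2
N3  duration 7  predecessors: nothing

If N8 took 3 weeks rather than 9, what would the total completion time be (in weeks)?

Actual critical path: N2→N8 = 19+9 = 28 ⇒ 28 weeks.
Since N8 is critical, the -6 change carries straight to that chain (now 22 weeks).
Now N3→N6→N7→N9 = 7+12+4+5 = 28 is longest, so the finish becomes 28 weeks.

28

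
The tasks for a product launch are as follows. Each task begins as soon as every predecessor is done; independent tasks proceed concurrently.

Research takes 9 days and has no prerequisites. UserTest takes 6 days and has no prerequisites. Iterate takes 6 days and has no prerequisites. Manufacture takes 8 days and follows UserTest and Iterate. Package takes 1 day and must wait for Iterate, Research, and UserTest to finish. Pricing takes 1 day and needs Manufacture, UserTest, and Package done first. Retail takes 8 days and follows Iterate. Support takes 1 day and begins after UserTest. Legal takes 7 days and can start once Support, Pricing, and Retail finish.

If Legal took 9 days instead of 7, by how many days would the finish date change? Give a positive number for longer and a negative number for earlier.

2

The binding path is UserTest→Manufacture→Pricing→Legal = 6+8+1+7 = 22; finish at 22 days.
Legal is on the critical path; changing it to 9 makes that path 24 days.
No other chain overtakes it, so the finish is 24 days.
Change in finish: 24 − 22 = +2 days.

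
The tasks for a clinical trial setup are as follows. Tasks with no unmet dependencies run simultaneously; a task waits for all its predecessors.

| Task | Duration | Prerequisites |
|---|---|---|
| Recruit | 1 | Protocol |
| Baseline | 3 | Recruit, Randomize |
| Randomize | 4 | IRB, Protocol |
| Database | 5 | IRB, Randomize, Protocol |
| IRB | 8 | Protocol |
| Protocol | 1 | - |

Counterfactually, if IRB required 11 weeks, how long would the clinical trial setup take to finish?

Actual critical path: Protocol→IRB→Randomize→Database = 1+8+4+5 = 18 ⇒ 18 weeks.
IRB lies on that path, so at 11 weeks the path becomes 21 weeks.
That remains the longest chain; total 21 weeks.

21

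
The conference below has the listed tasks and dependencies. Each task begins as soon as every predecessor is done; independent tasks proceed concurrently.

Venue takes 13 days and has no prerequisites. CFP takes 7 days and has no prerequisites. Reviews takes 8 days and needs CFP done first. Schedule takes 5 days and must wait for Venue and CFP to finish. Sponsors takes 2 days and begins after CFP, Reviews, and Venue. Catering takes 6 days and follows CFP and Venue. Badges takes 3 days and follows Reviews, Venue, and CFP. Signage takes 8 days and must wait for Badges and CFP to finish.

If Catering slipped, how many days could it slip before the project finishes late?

CFP→Reviews→Badges→Signage = 7+8+3+8 = 26 sets the makespan at 26 days.
The longest chain containing Catering totals 19 days.
Float = 26 − 19 = 7.

7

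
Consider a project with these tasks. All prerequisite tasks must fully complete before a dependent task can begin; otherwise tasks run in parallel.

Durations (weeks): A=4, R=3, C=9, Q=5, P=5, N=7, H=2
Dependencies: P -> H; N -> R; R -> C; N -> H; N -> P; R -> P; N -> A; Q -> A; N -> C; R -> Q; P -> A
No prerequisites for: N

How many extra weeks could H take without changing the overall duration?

2

The longest chain is N→R→Q→A = 7+3+5+4 = 19; overall finish 19 weeks.
Longest path through H: 17 weeks (earliest finish 17, latest finish 19).
So H can slip 19 − 17 = 2 weeks.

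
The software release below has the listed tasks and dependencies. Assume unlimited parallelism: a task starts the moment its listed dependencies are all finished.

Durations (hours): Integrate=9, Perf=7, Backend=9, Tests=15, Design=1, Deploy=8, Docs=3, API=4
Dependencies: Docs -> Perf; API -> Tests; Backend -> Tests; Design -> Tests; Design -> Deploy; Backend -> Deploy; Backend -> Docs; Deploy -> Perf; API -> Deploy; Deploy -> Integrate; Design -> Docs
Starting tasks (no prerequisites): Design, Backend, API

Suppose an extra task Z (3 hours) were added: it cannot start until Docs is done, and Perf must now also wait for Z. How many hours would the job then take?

Originally the job takes 26 hours.
With Z inserted, Perf now waits for max(Deploy, Docs, Z).
New critical path: Backend→Deploy→Integrate = 9+8+9 = 26 ⇒ 26 hours.

26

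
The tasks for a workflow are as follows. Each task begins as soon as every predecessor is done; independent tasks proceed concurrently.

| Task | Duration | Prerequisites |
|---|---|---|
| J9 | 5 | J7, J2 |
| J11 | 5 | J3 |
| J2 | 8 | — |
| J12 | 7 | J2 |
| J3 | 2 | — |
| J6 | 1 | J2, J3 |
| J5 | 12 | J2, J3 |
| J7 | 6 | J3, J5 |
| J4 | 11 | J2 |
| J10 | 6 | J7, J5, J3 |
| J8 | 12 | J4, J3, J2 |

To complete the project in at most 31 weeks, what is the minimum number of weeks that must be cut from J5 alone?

Current finish: 32 weeks; target: 31.
J5 is on every critical path, so each week cut from J5 cuts the finish by one (this holds down to a finish of 31).
Need 32 − 31 = 1 week off J5 → J5 becomes 11 weeks, finish becomes 31.

1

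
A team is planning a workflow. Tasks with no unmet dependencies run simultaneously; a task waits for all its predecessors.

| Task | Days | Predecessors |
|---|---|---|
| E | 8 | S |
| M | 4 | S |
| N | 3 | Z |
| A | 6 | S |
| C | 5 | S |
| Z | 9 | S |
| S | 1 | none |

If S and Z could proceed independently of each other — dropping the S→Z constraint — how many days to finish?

With the dependency in place, S→Z→N = 1+9+3 = 13 sets the finish at 13 days.
Without S→Z, Z's earliest start moves from 1 to 0.
The longest chain is now Z→N = 9+3 = 12, so the plan takes 12 days.

12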